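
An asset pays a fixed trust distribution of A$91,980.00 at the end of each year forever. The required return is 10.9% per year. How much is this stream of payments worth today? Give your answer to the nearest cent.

Periodic rate r = 0.109 per year.
Level perpetuity: PV = PMT / r = 91,980 / (0.109) = A$843,853.21.

A$843,853.21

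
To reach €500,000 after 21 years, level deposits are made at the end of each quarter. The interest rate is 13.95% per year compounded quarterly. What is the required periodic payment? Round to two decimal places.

€1,037.53

Level ordinary annuity; solve FV = PMT × [((1+r)^n − 1)/r] for PMT.
Periodic rate r = 0.1395/4 per quarter; n is counted in quarters.
With n = 84: PMT = 500,000 / ([((1+r)^n − 1)/r]) = €1,037.53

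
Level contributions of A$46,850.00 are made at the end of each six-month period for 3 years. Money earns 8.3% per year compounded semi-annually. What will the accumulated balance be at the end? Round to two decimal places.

A$311,928.94

This is an ordinary annuity: 6 deposits of A$46,850.00 at the end of each six-month period.
Periodic rate r = 0.083/2 per half-year; n is counted in half-years.
FV = PMT × [((1+r)^n − 1)/r] = 46,850 × [(1+r)^6 − 1] / r = A$311,928.94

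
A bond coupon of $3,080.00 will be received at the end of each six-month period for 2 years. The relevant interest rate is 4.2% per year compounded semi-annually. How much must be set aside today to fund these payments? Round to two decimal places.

This is an ordinary annuity: 4 payments of $3,080.00 at the end of each six-month period.
Periodic rate r = 0.042/2 per half-year; n is counted in half-years.
PV = PMT × [(1 − (1+r)^−n)/r] = 3,080 × [1 − (1+r)^−4] / r = $11,699.40

$11,699.40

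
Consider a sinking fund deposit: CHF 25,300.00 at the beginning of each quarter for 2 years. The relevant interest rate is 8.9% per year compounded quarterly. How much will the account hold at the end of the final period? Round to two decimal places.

This is an annuity due: 8 deposits of CHF 25,300.00 at the beginning of each quarter.
Periodic rate r = 0.089/4 per quarter; n is counted in quarters.
FV = PMT × [((1+r)^n − 1)/r] × (1+r) = 25,300 × [(1+r)^8 − 1] / r × (1+r) = CHF 223,753.31

CHF 223,753.31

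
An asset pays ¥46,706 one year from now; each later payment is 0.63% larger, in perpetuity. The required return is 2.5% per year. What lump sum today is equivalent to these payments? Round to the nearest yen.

¥2,497,647

Periodic rate r = 0.025 per year.
Growing perpetuity (Gordon): PV = PMT₁ / (r − g) = 46,706 / (r − 0.0063) = ¥2,497,647.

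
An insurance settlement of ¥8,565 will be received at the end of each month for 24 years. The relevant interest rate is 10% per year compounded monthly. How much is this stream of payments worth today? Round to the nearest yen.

¥933,628

This is an ordinary annuity: 288 payments of ¥8,565 at the end of each month.
Periodic rate r = 0.1/12 per month; n is counted in months.
PV = PMT × [(1 − (1+r)^−n)/r] = 8,565 × [1 − (1+r)^−288] / r = ¥933,628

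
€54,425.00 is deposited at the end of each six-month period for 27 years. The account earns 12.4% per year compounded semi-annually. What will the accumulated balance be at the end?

€21,723,333.40

This is an ordinary annuity: 54 deposits of €54,425.00 at the end of each six-month period.
Periodic rate r = 0.124/2 per half-year; n is counted in half-years.
FV = PMT × [((1+r)^n − 1)/r] = 54,425 × [(1+r)^54 − 1] / r = €21,723,333.40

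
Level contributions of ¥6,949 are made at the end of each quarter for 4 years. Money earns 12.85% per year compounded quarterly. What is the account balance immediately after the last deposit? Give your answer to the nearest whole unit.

¥142,442

This is an ordinary annuity: 16 deposits of ¥6,949 at the end of each quarter.
Periodic rate r = 0.1285/4 per quarter; n is counted in quarters.
FV = PMT × [((1+r)^n − 1)/r] = 6,949 × [(1+r)^16 − 1] / r = ¥142,442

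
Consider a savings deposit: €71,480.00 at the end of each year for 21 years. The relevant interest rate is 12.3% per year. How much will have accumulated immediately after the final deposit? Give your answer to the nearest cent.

This is an ordinary annuity: 21 deposits of €71,480.00 at the end of each year.
Periodic rate r = 0.123 per year.
FV = PMT × [((1+r)^n − 1)/r] = 71,480 × [(1+r)^21 − 1] / r = €6,060,180.37

€6,060,180.37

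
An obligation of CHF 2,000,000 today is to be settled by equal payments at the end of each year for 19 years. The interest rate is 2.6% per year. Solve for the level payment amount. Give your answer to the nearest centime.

CHF 134,730.71

Level ordinary annuity; solve PV = PMT × [(1 − (1+r)^−n)/r] for PMT.
Periodic rate r = 0.026 per year.
With n = 19: PMT = 2,000,000 / ([(1 − (1+r)^−n)/r]) = CHF 134,730.71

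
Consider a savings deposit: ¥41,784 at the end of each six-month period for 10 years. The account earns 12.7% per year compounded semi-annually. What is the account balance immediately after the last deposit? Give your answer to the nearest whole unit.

This is an ordinary annuity: 20 deposits of ¥41,784 at the end of each six-month period.
Periodic rate r = 0.127/2 per half-year; n is counted in half-years.
FV = PMT × [((1+r)^n − 1)/r] = 41,784 × [(1+r)^20 − 1] / r = ¥1,596,152

¥1,596,152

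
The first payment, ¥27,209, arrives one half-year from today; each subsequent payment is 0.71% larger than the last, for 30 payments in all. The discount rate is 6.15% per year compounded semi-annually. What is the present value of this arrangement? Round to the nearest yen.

¥577,085

Periodic rate r = 0.0615/2 per half-year; n is counted in half-years.
Growing ordinary annuity: PV = PMT₁ × [1 − ((1+g)/(1+r))^n] / (r − g) = 27,209 × [1 − ((1+0.0071)/(1+r))^30] / (r − 0.0071) = ¥577,085.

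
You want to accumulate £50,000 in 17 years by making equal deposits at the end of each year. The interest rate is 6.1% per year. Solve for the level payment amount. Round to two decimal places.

£1,756.62

Level ordinary annuity; solve FV = PMT × [((1+r)^n − 1)/r] for PMT.
Periodic rate r = 0.061 per year.
With n = 17: PMT = 50,000 / ([((1+r)^n − 1)/r]) = £1,756.62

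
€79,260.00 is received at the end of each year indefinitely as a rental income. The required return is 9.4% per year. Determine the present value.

Periodic rate r = 0.094 per year.
Level perpetuity: PV = PMT / r = 79,260 / (0.094) = €843,191.49.

€843,191.49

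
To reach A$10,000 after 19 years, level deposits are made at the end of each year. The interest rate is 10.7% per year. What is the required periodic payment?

Level ordinary annuity; solve FV = PMT × [((1+r)^n − 1)/r] for PMT.
Periodic rate r = 0.107 per year.
With n = 19: PMT = 10,000 / ([((1+r)^n − 1)/r]) = A$181.38

A$181.38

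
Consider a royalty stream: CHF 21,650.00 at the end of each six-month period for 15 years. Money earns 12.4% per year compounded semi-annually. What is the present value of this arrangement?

CHF 291,738.17

This is an ordinary annuity: 30 payments of CHF 21,650.00 at the end of each six-month period.
Periodic rate r = 0.124/2 per half-year; n is counted in half-years.
PV = PMT × [(1 − (1+r)^−n)/r] = 21,650 × [1 − (1+r)^−30] / r = CHF 291,738.17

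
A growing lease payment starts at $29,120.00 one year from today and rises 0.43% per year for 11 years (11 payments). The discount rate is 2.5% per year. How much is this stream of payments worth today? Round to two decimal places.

Periodic rate r = 0.025 per year.
Growing ordinary annuity: PV = PMT₁ × [1 − ((1+g)/(1+r))^n] / (r − g) = 29,120 × [1 − ((1+0.0043)/(1+r))^11] / (r − 0.0043) = $282,788.43.

$282,788.43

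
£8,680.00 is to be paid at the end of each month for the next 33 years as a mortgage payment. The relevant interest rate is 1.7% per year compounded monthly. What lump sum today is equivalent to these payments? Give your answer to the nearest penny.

This is an ordinary annuity: 396 payments of £8,680.00 at the end of each month.
Periodic rate r = 0.017/12 per month; n is counted in months.
PV = PMT × [(1 − (1+r)^−n)/r] = 8,680 × [1 − (1+r)^−396] / r = £2,629,337.05

£2,629,337.05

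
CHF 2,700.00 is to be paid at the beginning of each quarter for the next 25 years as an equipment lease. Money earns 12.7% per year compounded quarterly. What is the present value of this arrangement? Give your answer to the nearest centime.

This is an annuity due: 100 payments of CHF 2,700.00 at the beginning of each quarter.
Periodic rate r = 0.127/4 per quarter; n is counted in quarters.
PV = PMT × [(1 − (1+r)^−n)/r] × (1+r) = 2,700 × [1 − (1+r)^−100] / r × (1+r) = CHF 83,886.83

CHF 83,886.83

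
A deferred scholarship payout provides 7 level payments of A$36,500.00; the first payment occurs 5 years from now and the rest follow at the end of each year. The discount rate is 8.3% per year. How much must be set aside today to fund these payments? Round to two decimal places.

Ordinary annuity of 7 payments, first payment at period 5.
Periodic rate r = 0.083 per year.
The ordinary-annuity PV formula values the stream one period before the first payment (period 4); discount that back 4 periods:
PV₀ = 36,500 × [1 − (1+r)^−7] / r × (1+r)^−4 = A$136,732.23

A$136,732.23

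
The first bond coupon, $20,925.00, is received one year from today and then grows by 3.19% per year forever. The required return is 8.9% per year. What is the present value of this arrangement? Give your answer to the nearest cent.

$366,462.35

Periodic rate r = 0.089 per year.
Growing perpetuity (Gordon): PV = PMT₁ / (r − g) = 20,925 / (r − 0.0319) = $366,462.35.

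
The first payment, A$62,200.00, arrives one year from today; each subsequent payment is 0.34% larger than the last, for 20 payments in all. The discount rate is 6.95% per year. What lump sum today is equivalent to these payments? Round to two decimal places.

A$678,301.51

Periodic rate r = 0.0695 per year.
Growing ordinary annuity: PV = PMT₁ × [1 − ((1+g)/(1+r))^n] / (r − g) = 62,200 × [1 − ((1+0.0034)/(1+r))^20] / (r − 0.0034) = A$678,301.51.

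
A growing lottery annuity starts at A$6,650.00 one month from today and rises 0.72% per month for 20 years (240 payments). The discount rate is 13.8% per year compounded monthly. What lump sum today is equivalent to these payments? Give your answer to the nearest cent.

Periodic rate r = 0.138/12 per month; n is counted in months.
Growing ordinary annuity: PV = PMT₁ × [1 − ((1+g)/(1+r))^n] / (r − g) = 6,650 × [1 − ((1+0.0072)/(1+r))^240] / (r − 0.0072) = A$990,207.36.

A$990,207.36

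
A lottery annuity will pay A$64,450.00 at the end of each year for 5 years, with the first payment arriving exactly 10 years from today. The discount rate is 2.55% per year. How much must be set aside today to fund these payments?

Ordinary annuity of 5 payments, first payment at period 10.
Periodic rate r = 0.0255 per year.
The ordinary-annuity PV formula values the stream one period before the first payment (period 9); discount that back 9 periods:
PV₀ = 64,450 × [1 − (1+r)^−5] / r × (1+r)^−9 = A$238,363.79

A$238,363.79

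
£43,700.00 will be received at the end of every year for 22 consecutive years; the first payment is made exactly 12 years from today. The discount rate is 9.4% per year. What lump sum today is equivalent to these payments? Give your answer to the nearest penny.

£149,070.30

Ordinary annuity of 22 payments, first payment at period 12.
Periodic rate r = 0.094 per year.
The ordinary-annuity PV formula values the stream one period before the first payment (period 11); discount that back 11 periods:
PV₀ = 43,700 × [1 − (1+r)^−22] / r × (1+r)^−11 = £149,070.30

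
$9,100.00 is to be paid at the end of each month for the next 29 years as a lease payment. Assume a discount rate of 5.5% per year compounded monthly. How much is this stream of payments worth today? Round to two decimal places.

$1,581,118.13

This is an ordinary annuity: 348 payments of $9,100.00 at the end of each month.
Periodic rate r = 0.055/12 per month; n is counted in months.
PV = PMT × [(1 − (1+r)^−n)/r] = 9,100 × [1 − (1+r)^−348] / r = $1,581,118.13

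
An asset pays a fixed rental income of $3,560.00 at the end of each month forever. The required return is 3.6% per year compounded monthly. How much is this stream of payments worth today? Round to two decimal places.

$1,186,666.67

Periodic rate r = 0.036/12 per month.
Level perpetuity: PV = PMT / r = 3,560 / (0.036/12) = $1,186,666.67.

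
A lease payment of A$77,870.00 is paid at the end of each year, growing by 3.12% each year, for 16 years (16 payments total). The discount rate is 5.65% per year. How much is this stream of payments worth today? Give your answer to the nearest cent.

Periodic rate r = 0.0565 per year.
Growing ordinary annuity: PV = PMT₁ × [1 − ((1+g)/(1+r))^n] / (r − g) = 77,870 × [1 − ((1+0.0312)/(1+r))^16] / (r − 0.0312) = A$989,415.52.

A$989,415.52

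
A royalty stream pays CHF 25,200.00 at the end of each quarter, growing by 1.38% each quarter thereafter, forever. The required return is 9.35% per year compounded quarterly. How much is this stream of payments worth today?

Periodic rate r = 0.0935/4 per quarter.
Growing perpetuity (Gordon): PV = PMT₁ / (r − g) = 25,200 / (r − 0.0138) = CHF 2,631,853.79.

CHF 2,631,853.79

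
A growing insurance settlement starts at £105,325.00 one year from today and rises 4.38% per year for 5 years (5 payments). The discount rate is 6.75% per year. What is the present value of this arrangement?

Periodic rate r = 0.0675 per year.
Growing ordinary annuity: PV = PMT₁ × [1 − ((1+g)/(1+r))^n] / (r − g) = 105,325 × [1 − ((1+0.0438)/(1+r))^5] / (r − 0.0438) = £471,901.44.

£471,901.44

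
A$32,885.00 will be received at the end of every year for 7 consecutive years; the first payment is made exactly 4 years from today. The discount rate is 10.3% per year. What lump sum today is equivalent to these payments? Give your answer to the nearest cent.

A$118,135.87

Ordinary annuity of 7 payments, first payment at period 4.
Periodic rate r = 0.103 per year.
The ordinary-annuity PV formula values the stream one period before the first payment (period 3); discount that back 3 periods:
PV₀ = 32,885 × [1 − (1+r)^−7] / r × (1+r)^−3 = A$118,135.87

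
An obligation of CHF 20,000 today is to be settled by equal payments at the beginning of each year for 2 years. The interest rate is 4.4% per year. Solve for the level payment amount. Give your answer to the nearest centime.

Level annuity due; solve PV = PMT × [(1 − (1+r)^−n)/r] × (1+r) for PMT.
Periodic rate r = 0.044 per year.
With n = 2: PMT = 20,000 / ([(1 − (1+r)^−n)/r] × (1+r)) = CHF 10,215.26

CHF 10,215.26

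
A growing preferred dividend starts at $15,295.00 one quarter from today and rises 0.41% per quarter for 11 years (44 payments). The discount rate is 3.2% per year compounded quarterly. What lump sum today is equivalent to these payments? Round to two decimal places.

Periodic rate r = 0.032/4 per quarter; n is counted in quarters.
Growing ordinary annuity: PV = PMT₁ × [1 − ((1+g)/(1+r))^n] / (r − g) = 15,295 × [1 − ((1+0.0041)/(1+r))^44] / (r − 0.0041) = $614,994.23.

$614,994.23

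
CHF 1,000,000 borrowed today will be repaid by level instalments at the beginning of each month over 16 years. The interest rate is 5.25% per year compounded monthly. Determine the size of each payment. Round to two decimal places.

Level annuity due; solve PV = PMT × [(1 − (1+r)^−n)/r] × (1+r) for PMT.
Periodic rate r = 0.0525/12 per month; n is counted in months.
With n = 192: PMT = 1,000,000 / ([(1 − (1+r)^−n)/r] × (1+r)) = CHF 7,675.70

CHF 7,675.70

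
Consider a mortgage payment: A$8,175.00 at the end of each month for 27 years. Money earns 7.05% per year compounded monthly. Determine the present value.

This is an ordinary annuity: 324 payments of A$8,175.00 at the end of each month.
Periodic rate r = 0.0705/12 per month; n is counted in months.
PV = PMT × [(1 − (1+r)^−n)/r] = 8,175 × [1 − (1+r)^−324] / r = A$1,182,935.02

A$1,182,935.02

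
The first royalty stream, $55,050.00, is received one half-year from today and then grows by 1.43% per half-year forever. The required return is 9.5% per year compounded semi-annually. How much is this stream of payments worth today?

$1,658,132.53

Periodic rate r = 0.095/2 per half-year.
Growing perpetuity (Gordon): PV = PMT₁ / (r − g) = 55,050 / (r − 0.0143) = $1,658,132.53.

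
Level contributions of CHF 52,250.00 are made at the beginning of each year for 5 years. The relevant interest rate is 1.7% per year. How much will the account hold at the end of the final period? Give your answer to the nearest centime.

CHF 274,879.63

This is an annuity due: 5 deposits of CHF 52,250.00 at the beginning of each year.
Periodic rate r = 0.017 per year.
FV = PMT × [((1+r)^n − 1)/r] × (1+r) = 52,250 × [(1+r)^5 − 1] / r × (1+r) = CHF 274,879.63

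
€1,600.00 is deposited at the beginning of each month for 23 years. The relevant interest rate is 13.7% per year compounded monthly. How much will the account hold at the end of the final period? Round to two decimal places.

€3,110,774.15

This is an annuity due: 276 deposits of €1,600.00 at the beginning of each month.
Periodic rate r = 0.137/12 per month; n is counted in months.
FV = PMT × [((1+r)^n − 1)/r] × (1+r) = 1,600 × [(1+r)^276 − 1] / r × (1+r) = €3,110,774.15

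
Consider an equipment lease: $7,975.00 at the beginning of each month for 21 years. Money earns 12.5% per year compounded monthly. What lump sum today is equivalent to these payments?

This is an annuity due: 252 payments of $7,975.00 at the beginning of each month.
Periodic rate r = 0.125/12 per month; n is counted in months.
PV = PMT × [(1 − (1+r)^−n)/r] × (1+r) = 7,975 × [1 − (1+r)^−252] / r × (1+r) = $716,771.37

$716,771.37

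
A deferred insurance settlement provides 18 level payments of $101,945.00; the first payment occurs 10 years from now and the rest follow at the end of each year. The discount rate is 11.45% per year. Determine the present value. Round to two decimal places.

Ordinary annuity of 18 payments, first payment at period 10.
Periodic rate r = 0.1145 per year.
The ordinary-annuity PV formula values the stream one period before the first payment (period 9); discount that back 9 periods:
PV₀ = 101,945 × [1 − (1+r)^−18] / r × (1+r)^−9 = $287,926.95

$287,926.95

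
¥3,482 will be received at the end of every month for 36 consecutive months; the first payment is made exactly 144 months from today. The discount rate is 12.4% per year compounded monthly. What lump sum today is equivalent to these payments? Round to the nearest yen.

Ordinary annuity of 36 payments, first payment at period 144.
Periodic rate r = 0.124/12 per month; n is counted in months.
The ordinary-annuity PV formula values the stream one period before the first payment (period 143); discount that back 143 periods:
PV₀ = 3,482 × [1 − (1+r)^−36] / r × (1+r)^−143 = ¥23,964

¥23,964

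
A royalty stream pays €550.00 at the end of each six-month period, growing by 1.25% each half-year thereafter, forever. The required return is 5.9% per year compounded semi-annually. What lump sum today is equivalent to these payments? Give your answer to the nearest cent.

Periodic rate r = 0.059/2 per half-year.
Growing perpetuity (Gordon): PV = PMT₁ / (r − g) = 550 / (r − 0.0125) = €32,352.94.

€32,352.94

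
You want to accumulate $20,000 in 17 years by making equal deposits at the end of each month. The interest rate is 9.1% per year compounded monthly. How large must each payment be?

$41.33

Level ordinary annuity; solve FV = PMT × [((1+r)^n − 1)/r] for PMT.
Periodic rate r = 0.091/12 per month; n is counted in months.
With n = 204: PMT = 20,000 / ([((1+r)^n − 1)/r]) = $41.33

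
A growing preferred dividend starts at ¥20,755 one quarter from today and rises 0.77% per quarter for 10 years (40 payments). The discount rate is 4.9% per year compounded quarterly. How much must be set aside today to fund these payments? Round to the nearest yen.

Periodic rate r = 0.049/4 per quarter; n is counted in quarters.
Growing ordinary annuity: PV = PMT₁ × [1 − ((1+g)/(1+r))^n] / (r − g) = 20,755 × [1 − ((1+0.0077)/(1+r))^40] / (r − 0.0077) = ¥752,194.

¥752,194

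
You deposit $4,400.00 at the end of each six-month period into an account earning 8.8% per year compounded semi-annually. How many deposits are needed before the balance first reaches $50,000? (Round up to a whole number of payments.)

10 payments

Periodic rate r = 0.088/2 per half-year; n is counted in half-years.
Ordinary annuity FV: 50,000 = 4,400 × [((1+r)^n − 1)/r].
(1+r)^n = 1 + 50,000 × r / 4,400, so n = ln(1 + 50,000·r/4,400) / ln(1+r) = 9.42.
Round up to a whole number of payments: n = 10.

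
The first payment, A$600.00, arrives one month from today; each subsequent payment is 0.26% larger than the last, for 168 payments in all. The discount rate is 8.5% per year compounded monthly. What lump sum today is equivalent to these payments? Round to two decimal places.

Periodic rate r = 0.085/12 per month; n is counted in months.
Growing ordinary annuity: PV = PMT₁ × [1 − ((1+g)/(1+r))^n] / (r − g) = 600 × [1 − ((1+0.0026)/(1+r))^168] / (r − 0.0026) = A$70,585.60.

A$70,585.60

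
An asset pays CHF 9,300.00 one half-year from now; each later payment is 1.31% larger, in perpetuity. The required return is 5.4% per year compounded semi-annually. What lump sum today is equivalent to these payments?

Periodic rate r = 0.054/2 per half-year.
Growing perpetuity (Gordon): PV = PMT₁ / (r − g) = 9,300 / (r − 0.0131) = CHF 669,064.75.

CHF 669,064.75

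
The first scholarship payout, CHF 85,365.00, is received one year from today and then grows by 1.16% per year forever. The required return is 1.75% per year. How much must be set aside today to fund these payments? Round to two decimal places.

Periodic rate r = 0.0175 per year.
Growing perpetuity (Gordon): PV = PMT₁ / (r − g) = 85,365 / (r − 0.0116) = CHF 14,468,644.07.

CHF 14,468,644.07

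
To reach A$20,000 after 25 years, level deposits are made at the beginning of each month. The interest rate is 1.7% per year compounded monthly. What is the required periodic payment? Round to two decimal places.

A$53.47

Level annuity due; solve FV = PMT × [((1+r)^n − 1)/r] × (1+r) for PMT.
Periodic rate r = 0.017/12 per month; n is counted in months.
With n = 300: PMT = 20,000 / ([((1+r)^n − 1)/r] × (1+r)) = A$53.47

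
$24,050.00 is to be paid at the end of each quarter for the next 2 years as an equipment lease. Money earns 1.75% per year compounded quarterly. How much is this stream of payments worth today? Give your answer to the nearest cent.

$188,666.71

This is an ordinary annuity: 8 payments of $24,050.00 at the end of each quarter.
Periodic rate r = 0.0175/4 per quarter; n is counted in quarters.
PV = PMT × [(1 − (1+r)^−n)/r] = 24,050 × [1 − (1+r)^−8] / r = $188,666.71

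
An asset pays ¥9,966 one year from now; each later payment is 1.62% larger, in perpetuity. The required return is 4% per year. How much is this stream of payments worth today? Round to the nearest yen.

Periodic rate r = 0.04 per year.
Growing perpetuity (Gordon): PV = PMT₁ / (r − g) = 9,966 / (r − 0.0162) = ¥418,739.

¥418,739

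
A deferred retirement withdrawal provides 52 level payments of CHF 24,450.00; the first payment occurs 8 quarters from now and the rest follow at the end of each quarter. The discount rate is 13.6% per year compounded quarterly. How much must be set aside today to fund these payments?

Ordinary annuity of 52 payments, first payment at period 8.
Periodic rate r = 0.136/4 per quarter; n is counted in quarters.
The ordinary-annuity PV formula values the stream one period before the first payment (period 7); discount that back 7 periods:
PV₀ = 24,450 × [1 − (1+r)^−52] / r × (1+r)^−7 = CHF 469,037.23

CHF 469,037.23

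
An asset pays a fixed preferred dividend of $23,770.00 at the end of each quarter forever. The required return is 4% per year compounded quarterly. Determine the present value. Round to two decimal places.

$2,377,000.00

Periodic rate r = 0.04/4 per quarter.
Level perpetuity: PV = PMT / r = 23,770 / (0.04/4) = $2,377,000.00.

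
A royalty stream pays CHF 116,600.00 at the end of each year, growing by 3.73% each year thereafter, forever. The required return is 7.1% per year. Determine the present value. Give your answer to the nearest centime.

CHF 3,459,940.65

Periodic rate r = 0.071 per year.
Growing perpetuity (Gordon): PV = PMT₁ / (r − g) = 116,600 / (r − 0.0373) = CHF 3,459,940.65.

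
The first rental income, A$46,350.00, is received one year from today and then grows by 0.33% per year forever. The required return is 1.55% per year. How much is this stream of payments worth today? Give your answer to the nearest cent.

A$3,799,180.33

Periodic rate r = 0.0155 per year.
Growing perpetuity (Gordon): PV = PMT₁ / (r − g) = 46,350 / (r − 0.0033) = A$3,799,180.33.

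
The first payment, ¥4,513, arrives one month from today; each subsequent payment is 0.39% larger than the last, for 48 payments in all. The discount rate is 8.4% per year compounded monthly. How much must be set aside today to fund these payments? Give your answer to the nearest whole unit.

¥200,266

Periodic rate r = 0.084/12 per month; n is counted in months.
Growing ordinary annuity: PV = PMT₁ × [1 − ((1+g)/(1+r))^n] / (r − g) = 4,513 × [1 − ((1+0.0039)/(1+r))^48] / (r − 0.0039) = ¥200,266.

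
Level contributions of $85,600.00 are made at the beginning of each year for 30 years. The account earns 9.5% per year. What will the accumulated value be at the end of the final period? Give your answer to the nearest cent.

This is an annuity due: 30 deposits of $85,600.00 at the beginning of each year.
Periodic rate r = 0.095 per year.
FV = PMT × [((1+r)^n − 1)/r] × (1+r) = 85,600 × [(1+r)^30 − 1] / r × (1+r) = $14,030,508.95

$14,030,508.95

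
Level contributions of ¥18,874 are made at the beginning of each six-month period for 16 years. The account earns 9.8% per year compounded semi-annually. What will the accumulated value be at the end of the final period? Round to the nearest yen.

¥1,463,435

This is an annuity due: 32 deposits of ¥18,874 at the beginning of each six-month period.
Periodic rate r = 0.098/2 per half-year; n is counted in half-years.
FV = PMT × [((1+r)^n − 1)/r] × (1+r) = 18,874 × [(1+r)^32 − 1] / r × (1+r) = ¥1,463,435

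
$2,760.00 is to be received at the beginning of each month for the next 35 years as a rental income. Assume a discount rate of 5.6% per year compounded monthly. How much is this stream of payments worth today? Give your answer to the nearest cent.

This is an annuity due: 420 payments of $2,760.00 at the beginning of each month.
Periodic rate r = 0.056/12 per month; n is counted in months.
PV = PMT × [(1 − (1+r)^−n)/r] × (1+r) = 2,760 × [1 − (1+r)^−420] / r × (1+r) = $510,109.65

$510,109.65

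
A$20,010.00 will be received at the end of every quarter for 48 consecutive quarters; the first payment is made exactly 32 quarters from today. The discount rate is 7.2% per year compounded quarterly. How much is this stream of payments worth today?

A$367,849.21

Ordinary annuity of 48 payments, first payment at period 32.
Periodic rate r = 0.072/4 per quarter; n is counted in quarters.
The ordinary-annuity PV formula values the stream one period before the first payment (period 31); discount that back 31 periods:
PV₀ = 20,010 × [1 − (1+r)^−48] / r × (1+r)^−31 = A$367,849.21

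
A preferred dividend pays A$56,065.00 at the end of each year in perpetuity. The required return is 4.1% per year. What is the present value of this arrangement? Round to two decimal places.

A$1,367,439.02

Periodic rate r = 0.041 per year.
Level perpetuity: PV = PMT / r = 56,065 / (0.041) = A$1,367,439.02.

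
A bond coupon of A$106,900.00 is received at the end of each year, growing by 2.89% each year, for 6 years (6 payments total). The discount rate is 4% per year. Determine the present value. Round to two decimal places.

A$600,507.05

Periodic rate r = 0.04 per year.
Growing ordinary annuity: PV = PMT₁ × [1 − ((1+g)/(1+r))^n] / (r − g) = 106,900 × [1 − ((1+0.0289)/(1+r))^6] / (r − 0.0289) = A$600,507.05.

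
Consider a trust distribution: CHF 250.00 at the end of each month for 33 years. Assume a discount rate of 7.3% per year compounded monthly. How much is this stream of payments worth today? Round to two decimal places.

This is an ordinary annuity: 396 payments of CHF 250.00 at the end of each month.
Periodic rate r = 0.073/12 per month; n is counted in months.
PV = PMT × [(1 − (1+r)^−n)/r] = 250 × [1 − (1+r)^−396] / r = CHF 37,374.10

CHF 37,374.10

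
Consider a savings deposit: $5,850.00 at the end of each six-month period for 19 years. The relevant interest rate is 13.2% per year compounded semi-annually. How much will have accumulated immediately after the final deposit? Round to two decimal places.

This is an ordinary annuity: 38 deposits of $5,850.00 at the end of each six-month period.
Periodic rate r = 0.132/2 per half-year; n is counted in half-years.
FV = PMT × [((1+r)^n − 1)/r] = 5,850 × [(1+r)^38 − 1] / r = $916,872.05

$916,872.05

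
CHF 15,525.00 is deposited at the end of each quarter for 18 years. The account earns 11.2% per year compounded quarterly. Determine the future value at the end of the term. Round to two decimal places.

This is an ordinary annuity: 72 deposits of CHF 15,525.00 at the end of each quarter.
Periodic rate r = 0.112/4 per quarter; n is counted in quarters.
FV = PMT × [((1+r)^n − 1)/r] = 15,525 × [(1+r)^72 − 1] / r = CHF 3,494,815.94

CHF 3,494,815.94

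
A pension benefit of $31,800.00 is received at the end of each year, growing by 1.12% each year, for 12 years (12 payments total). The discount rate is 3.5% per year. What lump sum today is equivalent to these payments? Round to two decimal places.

Periodic rate r = 0.035 per year.
Growing ordinary annuity: PV = PMT₁ × [1 − ((1+g)/(1+r))^n] / (r − g) = 31,800 × [1 − ((1+0.0112)/(1+r))^12] / (r − 0.0112) = $325,461.38.

$325,461.38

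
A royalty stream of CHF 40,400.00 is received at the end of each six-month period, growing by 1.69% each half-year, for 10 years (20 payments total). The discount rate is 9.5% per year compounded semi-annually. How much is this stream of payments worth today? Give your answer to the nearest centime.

CHF 590,561.60

Periodic rate r = 0.095/2 per half-year; n is counted in half-years.
Growing ordinary annuity: PV = PMT₁ × [1 − ((1+g)/(1+r))^n] / (r − g) = 40,400 × [1 − ((1+0.0169)/(1+r))^20] / (r − 0.0169) = CHF 590,561.60.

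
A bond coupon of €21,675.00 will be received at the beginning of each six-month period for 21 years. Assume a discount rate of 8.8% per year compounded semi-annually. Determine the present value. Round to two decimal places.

This is an annuity due: 42 payments of €21,675.00 at the beginning of each six-month period.
Periodic rate r = 0.088/2 per half-year; n is counted in half-years.
PV = PMT × [(1 − (1+r)^−n)/r] × (1+r) = 21,675 × [1 − (1+r)^−42] / r × (1+r) = €429,996.71

€429,996.71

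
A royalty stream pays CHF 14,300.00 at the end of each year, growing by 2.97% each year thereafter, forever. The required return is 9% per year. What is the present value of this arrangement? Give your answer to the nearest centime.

CHF 237,147.60

Periodic rate r = 0.09 per year.
Growing perpetuity (Gordon): PV = PMT₁ / (r − g) = 14,300 / (r − 0.0297) = CHF 237,147.60.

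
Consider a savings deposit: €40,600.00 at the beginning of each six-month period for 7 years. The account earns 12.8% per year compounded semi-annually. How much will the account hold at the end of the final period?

This is an annuity due: 14 deposits of €40,600.00 at the beginning of each six-month period.
Periodic rate r = 0.128/2 per half-year; n is counted in half-years.
FV = PMT × [((1+r)^n − 1)/r] × (1+r) = 40,600 × [(1+r)^14 − 1] / r × (1+r) = €933,708.02

€933,708.02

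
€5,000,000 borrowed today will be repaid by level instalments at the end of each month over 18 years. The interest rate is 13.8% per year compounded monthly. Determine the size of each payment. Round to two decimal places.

Level ordinary annuity; solve PV = PMT × [(1 − (1+r)^−n)/r] for PMT.
Periodic rate r = 0.138/12 per month; n is counted in months.
With n = 216: PMT = 5,000,000 / ([(1 − (1+r)^−n)/r]) = €62,814.04

€62,814.04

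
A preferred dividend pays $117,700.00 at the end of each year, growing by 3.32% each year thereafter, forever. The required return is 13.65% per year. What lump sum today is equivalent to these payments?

$1,139,399.81

Periodic rate r = 0.1365 per year.
Growing perpetuity (Gordon): PV = PMT₁ / (r − g) = 117,700 / (r − 0.0332) = $1,139,399.81.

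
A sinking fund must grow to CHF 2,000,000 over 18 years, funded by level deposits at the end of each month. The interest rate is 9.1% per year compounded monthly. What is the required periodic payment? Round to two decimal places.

Level ordinary annuity; solve FV = PMT × [((1+r)^n − 1)/r] for PMT.
Periodic rate r = 0.091/12 per month; n is counted in months.
With n = 216: PMT = 2,000,000 / ([((1+r)^n − 1)/r]) = CHF 3,687.34

CHF 3,687.34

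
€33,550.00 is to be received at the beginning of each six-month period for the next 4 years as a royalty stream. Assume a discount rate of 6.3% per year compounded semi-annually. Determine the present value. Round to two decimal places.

€241,399.40

This is an annuity due: 8 payments of €33,550.00 at the beginning of each six-month period.
Periodic rate r = 0.063/2 per half-year; n is counted in half-years.
PV = PMT × [(1 − (1+r)^−n)/r] × (1+r) = 33,550 × [1 − (1+r)^−8] / r × (1+r) = €241,399.40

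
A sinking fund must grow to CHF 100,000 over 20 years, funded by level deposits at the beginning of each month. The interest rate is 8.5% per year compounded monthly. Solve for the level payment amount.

CHF 158.37

Level annuity due; solve FV = PMT × [((1+r)^n − 1)/r] × (1+r) for PMT.
Periodic rate r = 0.085/12 per month; n is counted in months.
With n = 240: PMT = 100,000 / ([((1+r)^n − 1)/r] × (1+r)) = CHF 158.37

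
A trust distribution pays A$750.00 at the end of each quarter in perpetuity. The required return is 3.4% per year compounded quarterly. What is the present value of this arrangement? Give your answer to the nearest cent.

Periodic rate r = 0.034/4 per quarter.
Level perpetuity: PV = PMT / r = 750 / (0.034/4) = A$88,235.29.

A$88,235.29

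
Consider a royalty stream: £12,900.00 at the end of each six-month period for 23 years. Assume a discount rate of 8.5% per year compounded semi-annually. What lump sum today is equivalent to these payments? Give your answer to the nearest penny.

£258,788.81

This is an ordinary annuity: 46 payments of £12,900.00 at the end of each six-month period.
Periodic rate r = 0.085/2 per half-year; n is counted in half-years.
PV = PMT × [(1 − (1+r)^−n)/r] = 12,900 × [1 − (1+r)^−46] / r = £258,788.81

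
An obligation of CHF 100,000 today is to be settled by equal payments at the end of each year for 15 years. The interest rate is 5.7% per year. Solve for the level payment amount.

CHF 10,095.41

Level ordinary annuity; solve PV = PMT × [(1 − (1+r)^−n)/r] for PMT.
Periodic rate r = 0.057 per year.
With n = 15: PMT = 100,000 / ([(1 − (1+r)^−n)/r]) = CHF 10,095.41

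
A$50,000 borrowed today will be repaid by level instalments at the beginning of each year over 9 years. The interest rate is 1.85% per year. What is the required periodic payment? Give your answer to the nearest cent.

Level annuity due; solve PV = PMT × [(1 − (1+r)^−n)/r] × (1+r) for PMT.
Periodic rate r = 0.0185 per year.
With n = 9: PMT = 50,000 / ([(1 − (1+r)^−n)/r] × (1+r)) = A$5,971.53

A$5,971.53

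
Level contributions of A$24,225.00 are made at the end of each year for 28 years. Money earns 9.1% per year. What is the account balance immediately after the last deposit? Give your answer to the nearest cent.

This is an ordinary annuity: 28 deposits of A$24,225.00 at the end of each year.
Periodic rate r = 0.091 per year.
FV = PMT × [((1+r)^n − 1)/r] = 24,225 × [(1+r)^28 − 1] / r = A$2,783,900.56

A$2,783,900.56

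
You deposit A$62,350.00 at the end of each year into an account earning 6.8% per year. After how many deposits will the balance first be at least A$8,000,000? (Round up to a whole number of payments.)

Periodic rate r = 0.068 per year.
Ordinary annuity FV: 8,000,000 = 62,350 × [((1+r)^n − 1)/r].
(1+r)^n = 1 + 8,000,000 × r / 62,350, so n = ln(1 + 8,000,000·r/62,350) / ln(1+r) = 34.58.
Round up to a whole number of payments: n = 35.

35 payments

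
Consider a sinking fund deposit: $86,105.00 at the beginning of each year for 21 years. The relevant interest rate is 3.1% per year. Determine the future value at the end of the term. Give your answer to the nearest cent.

$2,573,289.07

This is an annuity due: 21 deposits of $86,105.00 at the beginning of each year.
Periodic rate r = 0.031 per year.
FV = PMT × [((1+r)^n − 1)/r] × (1+r) = 86,105 × [(1+r)^21 − 1] / r × (1+r) = $2,573,289.07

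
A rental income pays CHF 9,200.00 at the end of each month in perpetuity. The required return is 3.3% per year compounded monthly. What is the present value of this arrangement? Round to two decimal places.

CHF 3,345,454.55

Periodic rate r = 0.033/12 per month.
Level perpetuity: PV = PMT / r = 9,200 / (0.033/12) = CHF 3,345,454.55.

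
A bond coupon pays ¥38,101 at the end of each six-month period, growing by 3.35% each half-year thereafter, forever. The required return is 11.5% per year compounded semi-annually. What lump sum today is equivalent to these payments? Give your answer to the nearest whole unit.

¥1,587,542

Periodic rate r = 0.115/2 per half-year.
Growing perpetuity (Gordon): PV = PMT₁ / (r − g) = 38,101 / (r − 0.0335) = ¥1,587,542.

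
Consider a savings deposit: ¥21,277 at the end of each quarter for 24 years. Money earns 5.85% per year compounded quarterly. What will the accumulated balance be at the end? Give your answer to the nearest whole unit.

¥4,408,544

This is an ordinary annuity: 96 deposits of ¥21,277 at the end of each quarter.
Periodic rate r = 0.0585/4 per quarter; n is counted in quarters.
FV = PMT × [((1+r)^n − 1)/r] = 21,277 × [(1+r)^96 − 1] / r = ¥4,408,544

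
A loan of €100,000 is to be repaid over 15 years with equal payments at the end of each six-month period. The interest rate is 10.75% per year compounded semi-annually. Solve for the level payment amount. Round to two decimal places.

€6,785.83

Level ordinary annuity; solve PV = PMT × [(1 − (1+r)^−n)/r] for PMT.
Periodic rate r = 0.1075/2 per half-year; n is counted in half-years.
With n = 30: PMT = 100,000 / ([(1 − (1+r)^−n)/r]) = €6,785.83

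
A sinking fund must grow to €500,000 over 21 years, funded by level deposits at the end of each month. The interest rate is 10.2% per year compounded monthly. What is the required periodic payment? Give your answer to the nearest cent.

€571.26

Level ordinary annuity; solve FV = PMT × [((1+r)^n − 1)/r] for PMT.
Periodic rate r = 0.102/12 per month; n is counted in months.
With n = 252: PMT = 500,000 / ([((1+r)^n − 1)/r]) = €571.26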